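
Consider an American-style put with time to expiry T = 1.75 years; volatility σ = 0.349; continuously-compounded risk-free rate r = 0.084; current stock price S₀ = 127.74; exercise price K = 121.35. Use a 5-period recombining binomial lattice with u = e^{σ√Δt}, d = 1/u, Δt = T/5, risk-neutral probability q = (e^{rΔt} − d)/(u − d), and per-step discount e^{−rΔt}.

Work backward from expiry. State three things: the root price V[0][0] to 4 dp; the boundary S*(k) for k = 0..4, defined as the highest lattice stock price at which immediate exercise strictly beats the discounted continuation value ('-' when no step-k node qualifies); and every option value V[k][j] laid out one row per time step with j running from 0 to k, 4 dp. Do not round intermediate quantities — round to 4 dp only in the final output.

price = 13.9996
boundary = - - 84.5256 68.7573 84.5256
tree:
13.9996
23.1210 6.3929
36.8244 11.8131 1.7625
52.5927 21.2568 3.7839 0.0000
65.4194 36.8244 8.1234 0.0000 0.0000
75.8532 52.5927 17.4399 0.0000 0.0000 0.0000

Δt=0.35000, u=1.22933, d=0.81345, q=0.52031, disc=e^(-rΔt)=0.97103
k=5 terminal: V=max(K-S,0) → 75.8532 52.5927 17.4399 0.0000 0.0000 0.0000
k=4: j=0 S=55.9306 intr=65.4194 cont=61.9036 V=65.4194[EX]; j=1 S=84.5256 intr=36.8244 cont=33.3086 V=36.8244[EX]; j=2 S=127.7400 intr=0.0000 cont=8.1234 V=8.1234[hold]; j=3 S=193.0481 intr=0.0000 cont=0.0000 V=0.0000[hold]; j=4 S=291.7455 intr=0.0000 cont=0.0000 V=0.0000[hold]  S*(4)=84.5256
k=3: j=0 S=68.7573 intr=52.5927 cont=49.0769 V=52.5927[EX]; j=1 S=103.9101 intr=17.4399 cont=21.2568 V=21.2568[hold]; j=2 S=157.0349 intr=0.0000 cont=3.7839 V=3.7839[hold]; j=3 S=237.3203 intr=0.0000 cont=0.0000 V=0.0000[hold]  S*(3)=68.7573
k=2: j=0 S=84.5256 intr=36.8244 cont=35.2371 V=36.8244[EX]; j=1 S=127.7400 intr=0.0000 cont=11.8131 V=11.8131[hold]; j=2 S=193.0481 intr=0.0000 cont=1.7625 V=1.7625[hold]  S*(2)=84.5256
k=1: j=0 S=103.9101 intr=17.4399 cont=23.1210 V=23.1210[hold]; j=1 S=157.0349 intr=0.0000 cont=6.3929 V=6.3929[hold]  S*(1)=-
k=0: j=0 S=127.7400 intr=0.0000 cont=13.9996 V=13.9996[hold]  S*(0)=-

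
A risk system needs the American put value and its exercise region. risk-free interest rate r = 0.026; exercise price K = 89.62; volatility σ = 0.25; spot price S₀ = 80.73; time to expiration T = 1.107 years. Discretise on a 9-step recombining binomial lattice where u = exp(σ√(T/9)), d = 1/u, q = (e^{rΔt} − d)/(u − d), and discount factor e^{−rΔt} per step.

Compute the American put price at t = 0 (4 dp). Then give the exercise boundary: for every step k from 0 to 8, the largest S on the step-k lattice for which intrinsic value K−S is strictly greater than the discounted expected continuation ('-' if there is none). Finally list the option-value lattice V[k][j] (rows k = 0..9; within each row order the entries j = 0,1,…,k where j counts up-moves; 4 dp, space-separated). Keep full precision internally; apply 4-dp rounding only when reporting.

price = 12.7617
boundary = - - - 62.0584 67.7452 62.0584 67.7452 73.9532 80.7300
tree:
12.7617
17.0262 8.5166
22.0245 12.0640 4.9718
27.5616 16.5478 7.5918 2.3452
32.7711 21.8748 11.2490 3.9297 0.7524
37.5433 27.5616 16.0571 6.4424 1.4053 0.0948
41.9148 32.7711 21.8748 10.2572 2.6130 0.1888 0.0000
45.9194 37.5433 27.5616 15.6668 4.8339 0.3761 0.0000 0.0000
49.5878 41.9148 32.7711 21.8748 8.8900 0.7491 0.0000 0.0000 0.0000
52.9483 45.9194 37.5433 27.5616 15.6668 1.4921 0.0000 0.0000 0.0000 0.0000

params: Δt=0.12300 u=1.09164 d=0.91606 q=0.49634 e^(-rΔt)=0.99681
t_9 payoffs: 52.9483 45.9194 37.5433 27.5616 15.6668 1.4921 0.0000 0.0000 0.0000 0.0000
t_8: node(8,0) S=40.0322 payoff=49.5878 vs cont=49.3017 → 49.5878 [stop]  node(8,1) S=47.7052 payoff=41.9148 vs cont=41.6287 → 41.9148 [stop]  node(8,2) S=56.8489 payoff=32.7711 vs cont=32.4850 → 32.7711 [stop]  node(8,3) S=67.7452 payoff=21.8748 vs cont=21.5887 → 21.8748 [stop]  node(8,4) S=80.7300 payoff=8.8900 vs cont=8.6039 → 8.8900 [stop]  node(8,5) S=96.2036 payoff=0.0000 vs cont=0.7491 → 0.7491 [wait]  node(8,6) S=114.6431 payoff=0.0000 vs cont=0.0000 → 0.0000 [wait]  node(8,7) S=136.6169 payoff=0.0000 vs cont=0.0000 → 0.0000 [wait]  node(8,8) S=162.8024 payoff=0.0000 vs cont=0.0000 → 0.0000 [wait]  ⇒ S*(8)=80.7300
t_7: node(7,0) S=43.7006 payoff=45.9194 vs cont=45.6333 → 45.9194 [stop]  node(7,1) S=52.0767 payoff=37.5433 vs cont=37.2571 → 37.5433 [stop]  node(7,2) S=62.0584 payoff=27.5616 vs cont=27.2755 → 27.5616 [stop]  node(7,3) S=73.9532 payoff=15.6668 vs cont=15.3807 → 15.6668 [stop]  node(7,4) S=88.1279 payoff=1.4921 vs cont=4.8339 → 4.8339 [wait]  node(7,5) S=105.0194 payoff=0.0000 vs cont=0.3761 → 0.3761 [wait]  node(7,6) S=125.1486 payoff=0.0000 vs cont=0.0000 → 0.0000 [wait]  node(7,7) S=149.1361 payoff=0.0000 vs cont=0.0000 → 0.0000 [wait]  ⇒ S*(7)=73.9532
t_6: node(6,0) S=47.7052 payoff=41.9148 vs cont=41.6287 → 41.9148 [stop]  node(6,1) S=56.8489 payoff=32.7711 vs cont=32.4850 → 32.7711 [stop]  node(6,2) S=67.7452 payoff=21.8748 vs cont=21.5887 → 21.8748 [stop]  node(6,3) S=80.7300 payoff=8.8900 vs cont=10.2572 → 10.2572 [wait]  node(6,4) S=96.2036 payoff=0.0000 vs cont=2.6130 → 2.6130 [wait]  node(6,5) S=114.6431 payoff=0.0000 vs cont=0.1888 → 0.1888 [wait]  node(6,6) S=136.6169 payoff=0.0000 vs cont=0.0000 → 0.0000 [wait]  ⇒ S*(6)=67.7452
t_5: node(5,0) S=52.0767 payoff=37.5433 vs cont=37.2571 → 37.5433 [stop]  node(5,1) S=62.0584 payoff=27.5616 vs cont=27.2755 → 27.5616 [stop]  node(5,2) S=73.9532 payoff=15.6668 vs cont=16.0571 → 16.0571 [wait]  node(5,3) S=88.1279 payoff=1.4921 vs cont=6.4424 → 6.4424 [wait]  node(5,4) S=105.0194 payoff=0.0000 vs cont=1.4053 → 1.4053 [wait]  node(5,5) S=125.1486 payoff=0.0000 vs cont=0.0948 → 0.0948 [wait]  ⇒ S*(5)=62.0584
t_4: node(4,0) S=56.8489 payoff=32.7711 vs cont=32.4850 → 32.7711 [stop]  node(4,1) S=67.7452 payoff=21.8748 vs cont=21.7818 → 21.8748 [stop]  node(4,2) S=80.7300 payoff=8.8900 vs cont=11.2490 → 11.2490 [wait]  node(4,3) S=96.2036 payoff=0.0000 vs cont=3.9297 → 3.9297 [wait]  node(4,4) S=114.6431 payoff=0.0000 vs cont=0.7524 → 0.7524 [wait]  ⇒ S*(4)=67.7452
t_3: node(3,0) S=62.0584 payoff=27.5616 vs cont=27.2755 → 27.5616 [stop]  node(3,1) S=73.9532 payoff=15.6668 vs cont=16.5478 → 16.5478 [wait]  node(3,2) S=88.1279 payoff=1.4921 vs cont=7.5918 → 7.5918 [wait]  node(3,3) S=105.0194 payoff=0.0000 vs cont=2.3452 → 2.3452 [wait]  ⇒ S*(3)=62.0584
t_2: node(2,0) S=67.7452 payoff=21.8748 vs cont=22.0245 → 22.0245 [wait]  node(2,1) S=80.7300 payoff=8.8900 vs cont=12.0640 → 12.0640 [wait]  node(2,2) S=96.2036 payoff=0.0000 vs cont=4.9718 → 4.9718 [wait]  ⇒ S*(2)=-
t_1: node(1,0) S=73.9532 payoff=15.6668 vs cont=17.0262 → 17.0262 [wait]  node(1,1) S=88.1279 payoff=1.4921 vs cont=8.5166 → 8.5166 [wait]  ⇒ S*(1)=-
t_0: node(0,0) S=80.7300 payoff=8.8900 vs cont=12.7617 → 12.7617 [wait]  ⇒ S*(0)=-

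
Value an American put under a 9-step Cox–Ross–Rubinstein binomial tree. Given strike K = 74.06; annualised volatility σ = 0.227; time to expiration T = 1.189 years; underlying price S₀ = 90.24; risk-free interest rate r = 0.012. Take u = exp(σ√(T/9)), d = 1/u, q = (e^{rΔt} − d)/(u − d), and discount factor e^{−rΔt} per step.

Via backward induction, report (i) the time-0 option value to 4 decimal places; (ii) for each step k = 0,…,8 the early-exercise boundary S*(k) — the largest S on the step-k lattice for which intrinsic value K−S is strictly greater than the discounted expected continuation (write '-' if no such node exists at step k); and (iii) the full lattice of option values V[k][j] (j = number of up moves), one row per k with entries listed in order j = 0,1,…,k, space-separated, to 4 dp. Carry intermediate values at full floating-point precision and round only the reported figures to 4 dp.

price = 2.3018
boundary = - - - - - - 55.0051 59.7359 64.8736
tree:
2.3018
3.5108 1.0457
5.2390 1.7162 0.3484
7.6191 2.7687 0.6220 0.0636
10.7478 4.3743 1.0997 0.1247 0.0000
14.6211 6.7349 1.9216 0.2444 0.0000 0.0000
19.0549 10.0350 3.3080 0.4790 0.0000 0.0000 0.0000
23.4111 14.3241 5.5853 0.9389 0.0000 0.0000 0.0000 0.0000
27.4223 19.0549 9.1864 1.8402 0.0000 0.0000 0.0000 0.0000 0.0000
31.1158 23.4111 14.3241 3.6068 0.0000 0.0000 0.0000 0.0000 0.0000 0.0000

Δt=0.13211, u=1.08601, d=0.92080, q=0.48899, disc=e^(-rΔt)=0.99842
k=9 terminal: V=max(K-S,0) → 31.1158 23.4111 14.3241 3.6068 0.0000 0.0000 0.0000 0.0000 0.0000 0.0000
k=8: j=0 S=46.6377 intr=27.4223 cont=27.3050 V=27.4223[EX]; j=1 S=55.0051 intr=19.0549 cont=18.9376 V=19.0549[EX]; j=2 S=64.8736 intr=9.1864 cont=9.0691 V=9.1864[EX]; j=3 S=76.5127 intr=0.0000 cont=1.8402 V=1.8402[hold]; j=4 S=90.2400 intr=0.0000 cont=0.0000 V=0.0000[hold]; j=5 S=106.4301 intr=0.0000 cont=0.0000 V=0.0000[hold]; j=6 S=125.5249 intr=0.0000 cont=0.0000 V=0.0000[hold]; j=7 S=148.0456 intr=0.0000 cont=0.0000 V=0.0000[hold]; j=8 S=174.6067 intr=0.0000 cont=0.0000 V=0.0000[hold]  S*(8)=64.8736
k=7: j=0 S=50.6489 intr=23.4111 cont=23.2938 V=23.4111[EX]; j=1 S=59.7359 intr=14.3241 cont=14.2068 V=14.3241[EX]; j=2 S=70.4532 intr=3.6068 cont=5.5853 V=5.5853[hold]; j=3 S=83.0934 intr=0.0000 cont=0.9389 V=0.9389[hold]; j=4 S=98.0013 intr=0.0000 cont=0.0000 V=0.0000[hold]; j=5 S=115.5839 intr=0.0000 cont=0.0000 V=0.0000[hold]; j=6 S=136.3210 intr=0.0000 cont=0.0000 V=0.0000[hold]; j=7 S=160.7786 intr=0.0000 cont=0.0000 V=0.0000[hold]  S*(7)=59.7359
k=6: j=0 S=55.0051 intr=19.0549 cont=18.9376 V=19.0549[EX]; j=1 S=64.8736 intr=9.1864 cont=10.0350 V=10.0350[hold]; j=2 S=76.5127 intr=0.0000 cont=3.3080 V=3.3080[hold]; j=3 S=90.2400 intr=0.0000 cont=0.4790 V=0.4790[hold]; j=4 S=106.4301 intr=0.0000 cont=0.0000 V=0.0000[hold]; j=5 S=125.5249 intr=0.0000 cont=0.0000 V=0.0000[hold]; j=6 S=148.0456 intr=0.0000 cont=0.0000 V=0.0000[hold]  S*(6)=55.0051
k=5: j=0 S=59.7359 intr=14.3241 cont=14.6211 V=14.6211[hold]; j=1 S=70.4532 intr=3.6068 cont=6.7349 V=6.7349[hold]; j=2 S=83.0934 intr=0.0000 cont=1.9216 V=1.9216[hold]; j=3 S=98.0013 intr=0.0000 cont=0.2444 V=0.2444[hold]; j=4 S=115.5839 intr=0.0000 cont=0.0000 V=0.0000[hold]; j=5 S=136.3210 intr=0.0000 cont=0.0000 V=0.0000[hold]  S*(5)=-
k=4: j=0 S=64.8736 intr=9.1864 cont=10.7478 V=10.7478[hold]; j=1 S=76.5127 intr=0.0000 cont=4.3743 V=4.3743[hold]; j=2 S=90.2400 intr=0.0000 cont=1.0997 V=1.0997[hold]; j=3 S=106.4301 intr=0.0000 cont=0.1247 V=0.1247[hold]; j=4 S=125.5249 intr=0.0000 cont=0.0000 V=0.0000[hold]  S*(4)=-
k=3: j=0 S=70.4532 intr=3.6068 cont=7.6191 V=7.6191[hold]; j=1 S=83.0934 intr=0.0000 cont=2.7687 V=2.7687[hold]; j=2 S=98.0013 intr=0.0000 cont=0.6220 V=0.6220[hold]; j=3 S=115.5839 intr=0.0000 cont=0.0636 V=0.0636[hold]  S*(3)=-
k=2: j=0 S=76.5127 intr=0.0000 cont=5.2390 V=5.2390[hold]; j=1 S=90.2400 intr=0.0000 cont=1.7162 V=1.7162[hold]; j=2 S=106.4301 intr=0.0000 cont=0.3484 V=0.3484[hold]  S*(2)=-
k=1: j=0 S=83.0934 intr=0.0000 cont=3.5108 V=3.5108[hold]; j=1 S=98.0013 intr=0.0000 cont=1.0457 V=1.0457[hold]  S*(1)=-
k=0: j=0 S=90.2400 intr=0.0000 cont=2.3018 V=2.3018[hold]  S*(0)=-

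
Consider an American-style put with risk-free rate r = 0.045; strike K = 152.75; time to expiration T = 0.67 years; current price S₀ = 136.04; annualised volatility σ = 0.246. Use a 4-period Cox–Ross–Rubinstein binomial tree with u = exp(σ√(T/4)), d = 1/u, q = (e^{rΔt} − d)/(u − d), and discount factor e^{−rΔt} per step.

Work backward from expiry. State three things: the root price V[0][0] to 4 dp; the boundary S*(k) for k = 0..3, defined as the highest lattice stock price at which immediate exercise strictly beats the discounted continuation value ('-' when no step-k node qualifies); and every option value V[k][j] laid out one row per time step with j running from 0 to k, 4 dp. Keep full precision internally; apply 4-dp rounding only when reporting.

price = 19.9598
boundary = - 123.0104 111.2288 123.0104
tree:
19.9598
29.7396 10.9467
41.5212 18.5057 3.9140
52.1744 29.7396 8.0872 0.0000
61.8073 41.5212 16.7100 0.0000 0.0000

Δt=0.16750, u=1.10592, d=0.90422, q=0.51236, disc=e^(-rΔt)=0.99249
k=4 terminal: V=max(K-S,0) → 61.8073 41.5212 16.7100 0.0000 0.0000
k=3: j=0 S=100.5756 intr=52.1744 cont=51.0274 V=52.1744[EX]; j=1 S=123.0104 intr=29.7396 cont=28.5925 V=29.7396[EX]; j=2 S=150.4497 intr=2.3003 cont=8.0872 V=8.0872[hold]; j=3 S=184.0097 intr=0.0000 cont=0.0000 V=0.0000[hold]  S*(3)=123.0104
k=2: j=0 S=111.2288 intr=41.5212 cont=40.3742 V=41.5212[EX]; j=1 S=136.0400 intr=16.7100 cont=18.5057 V=18.5057[hold]; j=2 S=166.3857 intr=0.0000 cont=3.9140 V=3.9140[hold]  S*(2)=111.2288
k=1: j=0 S=123.0104 intr=29.7396 cont=29.5057 V=29.7396[EX]; j=1 S=150.4497 intr=2.3003 cont=10.9467 V=10.9467[hold]  S*(1)=123.0104
k=0: j=0 S=136.0400 intr=16.7100 cont=19.9598 V=19.9598[hold]  S*(0)=-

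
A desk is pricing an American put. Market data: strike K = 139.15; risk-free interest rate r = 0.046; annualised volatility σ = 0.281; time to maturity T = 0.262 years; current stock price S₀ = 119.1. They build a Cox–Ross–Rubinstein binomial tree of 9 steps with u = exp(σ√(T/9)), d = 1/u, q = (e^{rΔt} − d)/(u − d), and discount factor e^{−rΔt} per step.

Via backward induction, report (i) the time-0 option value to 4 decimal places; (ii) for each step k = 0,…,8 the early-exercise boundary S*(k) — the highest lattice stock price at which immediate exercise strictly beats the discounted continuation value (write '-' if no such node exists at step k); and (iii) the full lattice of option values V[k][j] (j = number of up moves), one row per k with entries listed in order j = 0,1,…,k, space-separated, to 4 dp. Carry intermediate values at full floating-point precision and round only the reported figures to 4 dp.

price = 20.5570
boundary = - 113.5246 108.2101 113.5246 108.2101 113.5246 119.1000 124.9492 131.0858
tree:
20.5570
25.6254 15.5836
30.9399 20.3104 10.9358
36.0055 25.6254 15.0917 6.8420
40.8340 30.9399 20.0751 10.1880 3.5407
45.4365 36.0055 25.6254 14.6223 5.8159 1.2930
49.8235 40.8340 30.9399 20.0500 9.2766 2.3981 0.2001
54.0051 45.4365 36.0055 25.6254 14.2008 4.4162 0.4023 0.0000
57.9910 49.8235 40.8340 30.9399 20.0500 8.0642 0.8089 0.0000 0.0000
61.7903 54.0051 45.4365 36.0055 25.6254 14.2008 1.6263 0.0000 0.0000 0.0000

params: Δt=0.02911 u=1.04911 d=0.95319 q=0.50199 e^(-rΔt)=0.99866
t_9 payoffs: 61.7903 54.0051 45.4365 36.0055 25.6254 14.2008 1.6263 0.0000 0.0000 0.0000
t_8: node(8,0) S=81.1590 payoff=57.9910 vs cont=57.8048 → 57.9910 [stop]  node(8,1) S=89.3265 payoff=49.8235 vs cont=49.6373 → 49.8235 [stop]  node(8,2) S=98.3160 payoff=40.8340 vs cont=40.6478 → 40.8340 [stop]  node(8,3) S=108.2101 payoff=30.9399 vs cont=30.7536 → 30.9399 [stop]  node(8,4) S=119.1000 payoff=20.0500 vs cont=19.8638 → 20.0500 [stop]  node(8,5) S=131.0858 payoff=8.0642 vs cont=7.8780 → 8.0642 [stop]  node(8,6) S=144.2777 payoff=0.0000 vs cont=0.8089 → 0.8089 [wait]  node(8,7) S=158.7973 payoff=0.0000 vs cont=0.0000 → 0.0000 [wait]  node(8,8) S=174.7780 payoff=0.0000 vs cont=0.0000 → 0.0000 [wait]  ⇒ S*(8)=131.0858
t_7: node(7,0) S=85.1449 payoff=54.0051 vs cont=53.8189 → 54.0051 [stop]  node(7,1) S=93.7135 payoff=45.4365 vs cont=45.2502 → 45.4365 [stop]  node(7,2) S=103.1445 payoff=36.0055 vs cont=35.8193 → 36.0055 [stop]  node(7,3) S=113.5246 payoff=25.6254 vs cont=25.4392 → 25.6254 [stop]  node(7,4) S=124.9492 payoff=14.2008 vs cont=14.0145 → 14.2008 [stop]  node(7,5) S=137.5237 payoff=1.6263 vs cont=4.4162 → 4.4162 [wait]  node(7,6) S=151.3635 payoff=0.0000 vs cont=0.4023 → 0.4023 [wait]  node(7,7) S=166.5961 payoff=0.0000 vs cont=0.0000 → 0.0000 [wait]  ⇒ S*(7)=124.9492
t_6: node(6,0) S=89.3265 payoff=49.8235 vs cont=49.6373 → 49.8235 [stop]  node(6,1) S=98.3160 payoff=40.8340 vs cont=40.6478 → 40.8340 [stop]  node(6,2) S=108.2101 payoff=30.9399 vs cont=30.7536 → 30.9399 [stop]  node(6,3) S=119.1000 payoff=20.0500 vs cont=19.8638 → 20.0500 [stop]  node(6,4) S=131.0858 payoff=8.0642 vs cont=9.2766 → 9.2766 [wait]  node(6,5) S=144.2777 payoff=0.0000 vs cont=2.3981 → 2.3981 [wait]  node(6,6) S=158.7973 payoff=0.0000 vs cont=0.2001 → 0.2001 [wait]  ⇒ S*(6)=119.1000
t_5: node(5,0) S=93.7135 payoff=45.4365 vs cont=45.2502 → 45.4365 [stop]  node(5,1) S=103.1445 payoff=36.0055 vs cont=35.8193 → 36.0055 [stop]  node(5,2) S=113.5246 payoff=25.6254 vs cont=25.4392 → 25.6254 [stop]  node(5,3) S=124.9492 payoff=14.2008 vs cont=14.6223 → 14.6223 [wait]  node(5,4) S=137.5237 payoff=1.6263 vs cont=5.8159 → 5.8159 [wait]  node(5,5) S=151.3635 payoff=0.0000 vs cont=1.2930 → 1.2930 [wait]  ⇒ S*(5)=113.5246
t_4: node(4,0) S=98.3160 payoff=40.8340 vs cont=40.6478 → 40.8340 [stop]  node(4,1) S=108.2101 payoff=30.9399 vs cont=30.7536 → 30.9399 [stop]  node(4,2) S=119.1000 payoff=20.0500 vs cont=20.0751 → 20.0751 [wait]  node(4,3) S=131.0858 payoff=8.0642 vs cont=10.1880 → 10.1880 [wait]  node(4,4) S=144.2777 payoff=0.0000 vs cont=3.5407 → 3.5407 [wait]  ⇒ S*(4)=108.2101
t_3: node(3,0) S=103.1445 payoff=36.0055 vs cont=35.8193 → 36.0055 [stop]  node(3,1) S=113.5246 payoff=25.6254 vs cont=25.4518 → 25.6254 [stop]  node(3,2) S=124.9492 payoff=14.2008 vs cont=15.0917 → 15.0917 [wait]  node(3,3) S=137.5237 payoff=1.6263 vs cont=6.8420 → 6.8420 [wait]  ⇒ S*(3)=113.5246
t_2: node(2,0) S=108.2101 payoff=30.9399 vs cont=30.7536 → 30.9399 [stop]  node(2,1) S=119.1000 payoff=20.0500 vs cont=20.3104 → 20.3104 [wait]  node(2,2) S=131.0858 payoff=8.0642 vs cont=10.9358 → 10.9358 [wait]  ⇒ S*(2)=108.2101
t_1: node(1,0) S=113.5246 payoff=25.6254 vs cont=25.5698 → 25.6254 [stop]  node(1,1) S=124.9492 payoff=14.2008 vs cont=15.5836 → 15.5836 [wait]  ⇒ S*(1)=113.5246
t_0: node(0,0) S=119.1000 payoff=20.0500 vs cont=20.5570 → 20.5570 [wait]  ⇒ S*(0)=-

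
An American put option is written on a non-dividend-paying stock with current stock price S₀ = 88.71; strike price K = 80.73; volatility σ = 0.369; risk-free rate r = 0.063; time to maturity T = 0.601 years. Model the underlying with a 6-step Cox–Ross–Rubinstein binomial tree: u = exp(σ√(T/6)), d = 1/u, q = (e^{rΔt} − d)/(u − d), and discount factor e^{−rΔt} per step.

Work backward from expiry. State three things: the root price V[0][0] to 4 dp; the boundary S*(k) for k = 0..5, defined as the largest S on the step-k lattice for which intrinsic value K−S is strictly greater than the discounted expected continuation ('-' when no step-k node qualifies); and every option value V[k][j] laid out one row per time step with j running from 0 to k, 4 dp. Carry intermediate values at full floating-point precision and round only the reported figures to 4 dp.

price = 5.3875
boundary = - - - - 55.6027 62.4906
tree:
5.3875
8.3996 2.4183
12.6683 4.2014 0.6507
18.3223 7.1271 1.3041 0.0000
25.1273 11.6923 2.6137 0.0000 0.0000
31.2560 18.2394 5.2382 0.0000 0.0000 0.0000
36.7092 25.1273 10.4981 0.0000 0.0000 0.0000 0.0000

Δt=0.10017, u=1.12388, d=0.88978, q=0.49788, disc=e^(-rΔt)=0.99371
k=6 terminal: V=max(K-S,0) → 36.7092 25.1273 10.4981 0.0000 0.0000 0.0000 0.0000
k=5: j=0 S=49.4740 intr=31.2560 cont=30.7482 V=31.2560[EX]; j=1 S=62.4906 intr=18.2394 cont=17.7315 V=18.2394[EX]; j=2 S=78.9321 intr=1.7979 cont=5.2382 V=5.2382[hold]; j=3 S=99.6992 intr=0.0000 cont=0.0000 V=0.0000[hold]; j=4 S=125.9303 intr=0.0000 cont=0.0000 V=0.0000[hold]; j=5 S=159.0628 intr=0.0000 cont=0.0000 V=0.0000[hold]  S*(5)=62.4906
k=4: j=0 S=55.6027 intr=25.1273 cont=24.6195 V=25.1273[EX]; j=1 S=70.2319 intr=10.4981 cont=11.6923 V=11.6923[hold]; j=2 S=88.7100 intr=0.0000 cont=2.6137 V=2.6137[hold]; j=3 S=112.0498 intr=0.0000 cont=0.0000 V=0.0000[hold]; j=4 S=141.5303 intr=0.0000 cont=0.0000 V=0.0000[hold]  S*(4)=55.6027
k=3: j=0 S=62.4906 intr=18.2394 cont=18.3223 V=18.3223[hold]; j=1 S=78.9321 intr=1.7979 cont=7.1271 V=7.1271[hold]; j=2 S=99.6992 intr=0.0000 cont=1.3041 V=1.3041[hold]; j=3 S=125.9303 intr=0.0000 cont=0.0000 V=0.0000[hold]  S*(3)=-
k=2: j=0 S=70.2319 intr=10.4981 cont=12.6683 V=12.6683[hold]; j=1 S=88.7100 intr=0.0000 cont=4.2014 V=4.2014[hold]; j=2 S=112.0498 intr=0.0000 cont=0.6507 V=0.6507[hold]  S*(2)=-
k=1: j=0 S=78.9321 intr=1.7979 cont=8.3996 V=8.3996[hold]; j=1 S=99.6992 intr=0.0000 cont=2.4183 V=2.4183[hold]  S*(1)=-
k=0: j=0 S=88.7100 intr=0.0000 cont=5.3875 V=5.3875[hold]  S*(0)=-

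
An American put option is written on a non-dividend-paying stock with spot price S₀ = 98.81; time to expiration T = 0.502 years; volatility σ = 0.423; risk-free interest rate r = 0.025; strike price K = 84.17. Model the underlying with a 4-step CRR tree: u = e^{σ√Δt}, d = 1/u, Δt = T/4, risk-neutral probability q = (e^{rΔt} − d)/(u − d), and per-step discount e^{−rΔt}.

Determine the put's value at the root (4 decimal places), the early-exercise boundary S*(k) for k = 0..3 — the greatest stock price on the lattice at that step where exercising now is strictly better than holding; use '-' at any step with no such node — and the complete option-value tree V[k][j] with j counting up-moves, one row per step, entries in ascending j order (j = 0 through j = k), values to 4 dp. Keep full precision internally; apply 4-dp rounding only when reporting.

Δt=0.12550  u=1.16166  d=0.86084  q=0.47305  discount=0.99687
step 4 (expiry): payoffs max(K−S,0) = 29.9098 10.9481 0.0000 0.0000 0.0000
step 3: (k=3,j=0): S=63.0320, (K−S)⁺=21.1380, hold=20.8743 ⇒ V=21.1380 exercise | (k=3,j=1): S=85.0592, (K−S)⁺=0.0000, hold=5.7510 ⇒ V=5.7510 continue | (k=3,j=2): S=114.7838, (K−S)⁺=0.0000, hold=0.0000 ⇒ V=0.0000 continue | (k=3,j=3): S=154.8961, (K−S)⁺=0.0000, hold=0.0000 ⇒ V=0.0000 continue  boundary S*=63.0320
step 2: (k=2,j=0): S=73.2219, (K−S)⁺=10.9481, hold=13.8157 ⇒ V=13.8157 continue | (k=2,j=1): S=98.8100, (K−S)⁺=0.0000, hold=3.0210 ⇒ V=3.0210 continue | (k=2,j=2): S=133.3400, (K−S)⁺=0.0000, hold=0.0000 ⇒ V=0.0000 continue  boundary S*=-
step 1: (k=1,j=0): S=85.0592, (K−S)⁺=0.0000, hold=8.6819 ⇒ V=8.6819 continue | (k=1,j=1): S=114.7838, (K−S)⁺=0.0000, hold=1.5869 ⇒ V=1.5869 continue  boundary S*=-
step 0: (k=0,j=0): S=98.8100, (K−S)⁺=0.0000, hold=5.3089 ⇒ V=5.3089 continue  boundary S*=-

price = 5.3089
boundary = - - - 63.0320
tree:
5.3089
8.6819 1.5869
13.8157 3.0210 0.0000
21.1380 5.7510 0.0000 0.0000
29.9098 10.9481 0.0000 0.0000 0.0000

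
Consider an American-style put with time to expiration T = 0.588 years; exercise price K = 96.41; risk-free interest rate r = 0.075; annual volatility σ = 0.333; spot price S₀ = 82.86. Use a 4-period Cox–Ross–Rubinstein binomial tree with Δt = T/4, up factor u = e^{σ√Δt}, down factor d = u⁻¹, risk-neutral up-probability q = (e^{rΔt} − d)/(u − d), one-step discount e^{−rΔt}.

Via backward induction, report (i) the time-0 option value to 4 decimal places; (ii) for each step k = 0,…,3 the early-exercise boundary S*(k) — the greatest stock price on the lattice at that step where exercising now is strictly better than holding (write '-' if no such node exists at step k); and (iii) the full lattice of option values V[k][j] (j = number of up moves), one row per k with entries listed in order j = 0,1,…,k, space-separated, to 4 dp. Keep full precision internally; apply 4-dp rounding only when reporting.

price = 15.7392
boundary = - 72.9284 64.1872 72.9284
tree:
15.7392
23.4816 8.6838
32.2228 14.6587 3.1640
39.9162 23.4816 6.5476 0.0000
46.6876 32.2228 13.5500 0.0000 0.0000

Δt=0.14700, u=1.13618, d=0.88014, q=0.51142, disc=e^(-rΔt)=0.98904
k=4 terminal: V=max(K-S,0) → 46.6876 32.2228 13.5500 0.0000 0.0000
k=3: j=0 S=56.4938 intr=39.9162 cont=38.8592 V=39.9162[EX]; j=1 S=72.9284 intr=23.4816 cont=22.4245 V=23.4816[EX]; j=2 S=94.1441 intr=2.2659 cont=6.5476 V=6.5476[hold]; j=3 S=121.5317 intr=0.0000 cont=0.0000 V=0.0000[hold]  S*(3)=72.9284
k=2: j=0 S=64.1872 intr=32.2228 cont=31.1657 V=32.2228[EX]; j=1 S=82.8600 intr=13.5500 cont=14.6587 V=14.6587[hold]; j=2 S=106.9649 intr=0.0000 cont=3.1640 V=3.1640[hold]  S*(2)=64.1872
k=1: j=0 S=72.9284 intr=23.4816 cont=22.9853 V=23.4816[EX]; j=1 S=94.1441 intr=2.2659 cont=8.6838 V=8.6838[hold]  S*(1)=72.9284
k=0: j=0 S=82.8600 intr=13.5500 cont=15.7392 V=15.7392[hold]  S*(0)=-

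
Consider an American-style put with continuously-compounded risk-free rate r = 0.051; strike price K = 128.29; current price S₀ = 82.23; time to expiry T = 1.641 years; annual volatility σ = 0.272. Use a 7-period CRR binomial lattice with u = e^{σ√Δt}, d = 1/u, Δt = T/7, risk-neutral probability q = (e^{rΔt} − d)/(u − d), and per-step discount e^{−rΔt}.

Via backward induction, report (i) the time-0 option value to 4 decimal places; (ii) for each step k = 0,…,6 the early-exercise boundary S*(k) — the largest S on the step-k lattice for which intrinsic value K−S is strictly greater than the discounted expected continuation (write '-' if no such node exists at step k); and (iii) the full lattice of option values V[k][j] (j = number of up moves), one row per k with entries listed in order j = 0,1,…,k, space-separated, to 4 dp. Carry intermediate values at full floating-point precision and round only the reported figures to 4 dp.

price = 46.0600
boundary = 82.2300 93.8049 82.2300 93.8049 82.2300 93.8049 107.0090
tree:
46.0600
56.2066 34.4851
65.1012 46.0600 23.7523
72.8982 56.2066 34.4851 14.1066
79.7332 65.1012 46.0600 22.5660 6.3958
85.7248 72.8982 56.2066 34.4851 11.7647 1.4419
90.9770 79.7332 65.1012 46.0600 21.2810 2.9944 0.0000
95.5812 85.7248 72.8982 56.2066 34.4851 6.2182 0.0000 0.0000

Δt=0.23443, u=1.14076, d=0.87661, q=0.51266, disc=e^(-rΔt)=0.98812
k=7 terminal: V=max(K-S,0) → 95.5812 85.7248 72.8982 56.2066 34.4851 6.2182 0.0000 0.0000
k=6: j=0 S=37.3130 intr=90.9770 cont=89.4523 V=90.9770[EX]; j=1 S=48.5568 intr=79.7332 cont=78.2085 V=79.7332[EX]; j=2 S=63.1888 intr=65.1012 cont=63.5765 V=65.1012[EX]; j=3 S=82.2300 intr=46.0600 cont=44.5353 V=46.0600[EX]; j=4 S=107.0090 intr=21.2810 cont=19.7563 V=21.2810[EX]; j=5 S=139.2549 intr=0.0000 cont=2.9944 V=2.9944[hold]; j=6 S=181.2177 intr=0.0000 cont=0.0000 V=0.0000[hold]  S*(6)=107.0090
k=5: j=0 S=42.5652 intr=85.7248 cont=84.2001 V=85.7248[EX]; j=1 S=55.3918 intr=72.8982 cont=71.3736 V=72.8982[EX]; j=2 S=72.0834 intr=56.2066 cont=54.6819 V=56.2066[EX]; j=3 S=93.8049 intr=34.4851 cont=32.9605 V=34.4851[EX]; j=4 S=122.0718 intr=6.2182 cont=11.7647 V=11.7647[hold]; j=5 S=158.8567 intr=0.0000 cont=1.4419 V=1.4419[hold]  S*(5)=93.8049
k=4: j=0 S=48.5568 intr=79.7332 cont=78.2085 V=79.7332[EX]; j=1 S=63.1888 intr=65.1012 cont=63.5765 V=65.1012[EX]; j=2 S=82.2300 intr=46.0600 cont=44.5353 V=46.0600[EX]; j=3 S=107.0090 intr=21.2810 cont=22.5660 V=22.5660[hold]; j=4 S=139.2549 intr=0.0000 cont=6.3958 V=6.3958[hold]  S*(4)=82.2300
k=3: j=0 S=55.3918 intr=72.8982 cont=71.3736 V=72.8982[EX]; j=1 S=72.0834 intr=56.2066 cont=54.6819 V=56.2066[EX]; j=2 S=93.8049 intr=34.4851 cont=33.6114 V=34.4851[EX]; j=3 S=122.0718 intr=6.2182 cont=14.1066 V=14.1066[hold]  S*(3)=93.8049
k=2: j=0 S=63.1888 intr=65.1012 cont=63.5765 V=65.1012[EX]; j=1 S=82.2300 intr=46.0600 cont=44.5353 V=46.0600[EX]; j=2 S=107.0090 intr=21.2810 cont=23.7523 V=23.7523[hold]  S*(2)=82.2300
k=1: j=0 S=72.0834 intr=56.2066 cont=54.6819 V=56.2066[EX]; j=1 S=93.8049 intr=34.4851 cont=34.2123 V=34.4851[EX]  S*(1)=93.8049
k=0: j=0 S=82.2300 intr=46.0600 cont=44.5353 V=46.0600[EX]  S*(0)=82.2300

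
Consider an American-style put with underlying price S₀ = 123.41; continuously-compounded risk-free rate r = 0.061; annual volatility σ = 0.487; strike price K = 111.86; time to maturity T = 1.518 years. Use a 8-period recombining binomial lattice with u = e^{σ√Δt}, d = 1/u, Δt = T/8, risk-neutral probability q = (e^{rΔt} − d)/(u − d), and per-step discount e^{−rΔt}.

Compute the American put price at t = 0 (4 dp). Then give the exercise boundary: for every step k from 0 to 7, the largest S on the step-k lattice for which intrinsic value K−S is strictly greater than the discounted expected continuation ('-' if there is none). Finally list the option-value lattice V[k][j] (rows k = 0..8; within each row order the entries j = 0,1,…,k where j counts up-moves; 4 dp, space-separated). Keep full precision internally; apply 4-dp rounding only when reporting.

price = 18.1906
boundary = - - - 65.3068 52.8236 65.3068 52.8236 65.3068
tree:
18.1906
25.6930 10.3249
35.2015 15.7888 4.5247
46.5532 23.4884 7.6455 1.1781
59.0364 33.7743 12.6689 2.2676 0.0000
69.1335 46.5532 20.4449 4.3644 0.0000 0.0000
77.3006 59.0364 31.7689 8.4004 0.0000 0.0000 0.0000
83.9065 69.1335 46.5532 16.1685 0.0000 0.0000 0.0000 0.0000
89.2498 77.3006 59.0364 31.1199 0.0000 0.0000 0.0000 0.0000 0.0000

params: Δt=0.18975 u=1.23632 d=0.80885 q=0.47440 e^(-rΔt)=0.98849
t_8 payoffs: 89.2498 77.3006 59.0364 31.1199 0.0000 0.0000 0.0000 0.0000 0.0000
t_7: node(7,0) S=27.9535 payoff=83.9065 vs cont=82.6192 → 83.9065 [stop]  node(7,1) S=42.7265 payoff=69.1335 vs cont=67.8462 → 69.1335 [stop]  node(7,2) S=65.3068 payoff=46.5532 vs cont=45.2659 → 46.5532 [stop]  node(7,3) S=99.8205 payoff=12.0395 vs cont=16.1685 → 16.1685 [wait]  node(7,4) S=152.5742 payoff=0.0000 vs cont=0.0000 → 0.0000 [wait]  node(7,5) S=233.2074 payoff=0.0000 vs cont=0.0000 → 0.0000 [wait]  node(7,6) S=356.4541 payoff=0.0000 vs cont=0.0000 → 0.0000 [wait]  node(7,7) S=544.8349 payoff=0.0000 vs cont=0.0000 → 0.0000 [wait]  ⇒ S*(7)=65.3068
t_6: node(6,0) S=34.5594 payoff=77.3006 vs cont=76.0133 → 77.3006 [stop]  node(6,1) S=52.8236 payoff=59.0364 vs cont=57.7491 → 59.0364 [stop]  node(6,2) S=80.7401 payoff=31.1199 vs cont=31.7689 → 31.7689 [wait]  node(6,3) S=123.4100 payoff=0.0000 vs cont=8.4004 → 8.4004 [wait]  node(6,4) S=188.6304 payoff=0.0000 vs cont=0.0000 → 0.0000 [wait]  node(6,5) S=288.3188 payoff=0.0000 vs cont=0.0000 → 0.0000 [wait]  node(6,6) S=440.6911 payoff=0.0000 vs cont=0.0000 → 0.0000 [wait]  ⇒ S*(6)=52.8236
t_5: node(5,0) S=42.7265 payoff=69.1335 vs cont=67.8462 → 69.1335 [stop]  node(5,1) S=65.3068 payoff=46.5532 vs cont=45.5702 → 46.5532 [stop]  node(5,2) S=99.8205 payoff=12.0395 vs cont=20.4449 → 20.4449 [wait]  node(5,3) S=152.5742 payoff=0.0000 vs cont=4.3644 → 4.3644 [wait]  node(5,4) S=233.2074 payoff=0.0000 vs cont=0.0000 → 0.0000 [wait]  node(5,5) S=356.4541 payoff=0.0000 vs cont=0.0000 → 0.0000 [wait]  ⇒ S*(5)=65.3068
t_4: node(4,0) S=52.8236 payoff=59.0364 vs cont=57.7491 → 59.0364 [stop]  node(4,1) S=80.7401 payoff=31.1199 vs cont=33.7743 → 33.7743 [wait]  node(4,2) S=123.4100 payoff=0.0000 vs cont=12.6689 → 12.6689 [wait]  node(4,3) S=188.6304 payoff=0.0000 vs cont=2.2676 → 2.2676 [wait]  node(4,4) S=288.3188 payoff=0.0000 vs cont=0.0000 → 0.0000 [wait]  ⇒ S*(4)=52.8236
t_3: node(3,0) S=65.3068 payoff=46.5532 vs cont=46.5106 → 46.5532 [stop]  node(3,1) S=99.8205 payoff=12.0395 vs cont=23.4884 → 23.4884 [wait]  node(3,2) S=152.5742 payoff=0.0000 vs cont=7.6455 → 7.6455 [wait]  node(3,3) S=233.2074 payoff=0.0000 vs cont=1.1781 → 1.1781 [wait]  ⇒ S*(3)=65.3068
t_2: node(2,0) S=80.7401 payoff=31.1199 vs cont=35.2015 → 35.2015 [wait]  node(2,1) S=123.4100 payoff=0.0000 vs cont=15.7888 → 15.7888 [wait]  node(2,2) S=188.6304 payoff=0.0000 vs cont=4.5247 → 4.5247 [wait]  ⇒ S*(2)=-
t_1: node(1,0) S=99.8205 payoff=12.0395 vs cont=25.6930 → 25.6930 [wait]  node(1,1) S=152.5742 payoff=0.0000 vs cont=10.3249 → 10.3249 [wait]  ⇒ S*(1)=-
t_0: node(0,0) S=123.4100 payoff=0.0000 vs cont=18.1906 → 18.1906 [wait]  ⇒ S*(0)=-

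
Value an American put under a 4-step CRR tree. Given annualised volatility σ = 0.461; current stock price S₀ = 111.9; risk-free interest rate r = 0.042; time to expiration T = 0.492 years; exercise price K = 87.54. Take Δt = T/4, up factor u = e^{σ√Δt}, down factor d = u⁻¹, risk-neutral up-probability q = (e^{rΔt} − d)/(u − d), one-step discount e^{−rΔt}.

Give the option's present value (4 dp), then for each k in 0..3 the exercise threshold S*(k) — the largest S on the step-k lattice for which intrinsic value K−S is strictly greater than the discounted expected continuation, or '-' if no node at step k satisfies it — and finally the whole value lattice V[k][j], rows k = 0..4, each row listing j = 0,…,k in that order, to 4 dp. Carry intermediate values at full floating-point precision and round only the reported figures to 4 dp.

Δt=0.12300  u=1.17548  d=0.85071  q=0.47562  discount=0.99485
step 4 (expiry): payoffs max(K−S,0) = 28.9309 6.5563 0.0000 0.0000 0.0000
step 3: (k=3,j=0): S=68.8940, (K−S)⁺=18.6460, hold=18.1950 ⇒ V=18.6460 exercise | (k=3,j=1): S=95.1949, (K−S)⁺=0.0000, hold=3.4203 ⇒ V=3.4203 continue | (k=3,j=2): S=131.5365, (K−S)⁺=0.0000, hold=0.0000 ⇒ V=0.0000 continue | (k=3,j=3): S=181.7519, (K−S)⁺=0.0000, hold=0.0000 ⇒ V=0.0000 continue  boundary S*=68.8940
step 2: (k=2,j=0): S=80.9837, (K−S)⁺=6.5563, hold=11.3457 ⇒ V=11.3457 continue | (k=2,j=1): S=111.9000, (K−S)⁺=0.0000, hold=1.7843 ⇒ V=1.7843 continue | (k=2,j=2): S=154.6189, (K−S)⁺=0.0000, hold=0.0000 ⇒ V=0.0000 continue  boundary S*=-
step 1: (k=1,j=0): S=95.1949, (K−S)⁺=0.0000, hold=6.7631 ⇒ V=6.7631 continue | (k=1,j=1): S=131.5365, (K−S)⁺=0.0000, hold=0.9308 ⇒ V=0.9308 continue  boundary S*=-
step 0: (k=0,j=0): S=111.9000, (K−S)⁺=0.0000, hold=3.9686 ⇒ V=3.9686 continue  boundary S*=-

price = 3.9686
boundary = - - - 68.8940
tree:
3.9686
6.7631 0.9308
11.3457 1.7843 0.0000
18.6460 3.4203 0.0000 0.0000
28.9309 6.5563 0.0000 0.0000 0.0000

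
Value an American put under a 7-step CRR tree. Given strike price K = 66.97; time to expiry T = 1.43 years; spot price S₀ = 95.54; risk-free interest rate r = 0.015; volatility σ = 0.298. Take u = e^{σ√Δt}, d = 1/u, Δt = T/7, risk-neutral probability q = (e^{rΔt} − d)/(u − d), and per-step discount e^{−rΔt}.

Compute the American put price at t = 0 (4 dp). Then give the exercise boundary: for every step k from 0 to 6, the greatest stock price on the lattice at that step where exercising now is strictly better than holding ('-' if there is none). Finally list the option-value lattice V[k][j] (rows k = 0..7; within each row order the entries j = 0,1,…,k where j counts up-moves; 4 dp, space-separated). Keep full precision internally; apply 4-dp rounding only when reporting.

price = 2.1362
boundary = - - - - - 48.7203 55.7449
tree:
2.1362
3.4442 0.7200
5.4522 1.2713 0.1220
8.4341 2.2273 0.2343 0.0000
12.6621 3.8662 0.4499 0.0000 0.0000
18.2497 6.6350 0.8642 0.0000 0.0000 0.0000
24.3891 11.2251 1.6597 0.0000 0.0000 0.0000 0.0000
29.7549 18.2497 3.1877 0.0000 0.0000 0.0000 0.0000 0.0000

Δt=0.20429, u=1.14418, d=0.87399, q=0.47774, disc=e^(-rΔt)=0.99694
k=7 terminal: V=max(K-S,0) → 29.7549 18.2497 3.1877 0.0000 0.0000 0.0000 0.0000 0.0000
k=6: j=0 S=42.5809 intr=24.3891 cont=24.1842 V=24.3891[EX]; j=1 S=55.7449 intr=11.2251 cont=11.0202 V=11.2251[EX]; j=2 S=72.9785 intr=0.0000 cont=1.6597 V=1.6597[hold]; j=3 S=95.5400 intr=0.0000 cont=0.0000 V=0.0000[hold]; j=4 S=125.0764 intr=0.0000 cont=0.0000 V=0.0000[hold]; j=5 S=163.7441 intr=0.0000 cont=0.0000 V=0.0000[hold]; j=6 S=214.3660 intr=0.0000 cont=0.0000 V=0.0000[hold]  S*(6)=55.7449
k=5: j=0 S=48.7203 intr=18.2497 cont=18.0448 V=18.2497[EX]; j=1 S=63.7823 intr=3.1877 cont=6.6350 V=6.6350[hold]; j=2 S=83.5007 intr=0.0000 cont=0.8642 V=0.8642[hold]; j=3 S=109.3151 intr=0.0000 cont=0.0000 V=0.0000[hold]; j=4 S=143.1102 intr=0.0000 cont=0.0000 V=0.0000[hold]; j=5 S=187.3531 intr=0.0000 cont=0.0000 V=0.0000[hold]  S*(5)=48.7203
k=4: j=0 S=55.7449 intr=11.2251 cont=12.6621 V=12.6621[hold]; j=1 S=72.9785 intr=0.0000 cont=3.8662 V=3.8662[hold]; j=2 S=95.5400 intr=0.0000 cont=0.4499 V=0.4499[hold]; j=3 S=125.0764 intr=0.0000 cont=0.0000 V=0.0000[hold]; j=4 S=163.7441 intr=0.0000 cont=0.0000 V=0.0000[hold]  S*(4)=-
k=3: j=0 S=63.7823 intr=3.1877 cont=8.4341 V=8.4341[hold]; j=1 S=83.5007 intr=0.0000 cont=2.2273 V=2.2273[hold]; j=2 S=109.3151 intr=0.0000 cont=0.2343 V=0.2343[hold]; j=3 S=143.1102 intr=0.0000 cont=0.0000 V=0.0000[hold]  S*(3)=-
k=2: j=0 S=72.9785 intr=0.0000 cont=5.4522 V=5.4522[hold]; j=1 S=95.5400 intr=0.0000 cont=1.2713 V=1.2713[hold]; j=2 S=125.0764 intr=0.0000 cont=0.1220 V=0.1220[hold]  S*(2)=-
k=1: j=0 S=83.5007 intr=0.0000 cont=3.4442 V=3.4442[hold]; j=1 S=109.3151 intr=0.0000 cont=0.7200 V=0.7200[hold]  S*(1)=-
k=0: j=0 S=95.5400 intr=0.0000 cont=2.1362 V=2.1362[hold]  S*(0)=-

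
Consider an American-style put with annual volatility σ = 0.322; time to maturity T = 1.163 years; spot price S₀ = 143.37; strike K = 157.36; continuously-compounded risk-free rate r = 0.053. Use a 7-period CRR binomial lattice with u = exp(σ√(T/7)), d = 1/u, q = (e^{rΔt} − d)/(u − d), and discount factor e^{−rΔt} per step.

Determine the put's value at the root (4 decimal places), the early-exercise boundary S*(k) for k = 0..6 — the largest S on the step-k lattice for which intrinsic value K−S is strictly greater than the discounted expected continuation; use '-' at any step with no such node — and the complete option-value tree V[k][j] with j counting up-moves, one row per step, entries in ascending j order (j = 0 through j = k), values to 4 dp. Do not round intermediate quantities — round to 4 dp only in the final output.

params: Δt=0.16614 u=1.14025 d=0.87700 q=0.50083 e^(-rΔt)=0.99123
t_7 payoffs: 100.1525 82.9803 60.6535 31.6246 0.0000 0.0000 0.0000 0.0000
t_6: node(6,0) S=65.2309 payoff=92.1291 vs cont=90.7495 → 92.1291 [stop]  node(6,1) S=84.8116 payoff=72.5484 vs cont=71.1689 → 72.5484 [stop]  node(6,2) S=110.2698 payoff=47.0902 vs cont=45.7106 → 47.0902 [stop]  node(6,3) S=143.3700 payoff=13.9900 vs cont=15.6476 → 15.6476 [wait]  node(6,4) S=186.4060 payoff=0.0000 vs cont=0.0000 → 0.0000 [wait]  node(6,5) S=242.3603 payoff=0.0000 vs cont=0.0000 → 0.0000 [wait]  node(6,6) S=315.1107 payoff=0.0000 vs cont=0.0000 → 0.0000 [wait]  ⇒ S*(6)=110.2698
t_5: node(5,0) S=74.3797 payoff=82.9803 vs cont=81.6008 → 82.9803 [stop]  node(5,1) S=96.7065 payoff=60.6535 vs cont=59.2739 → 60.6535 [stop]  node(5,2) S=125.7354 payoff=31.6246 vs cont=31.0680 → 31.6246 [stop]  node(5,3) S=163.4779 payoff=0.0000 vs cont=7.7423 → 7.7423 [wait]  node(5,4) S=212.5498 payoff=0.0000 vs cont=0.0000 → 0.0000 [wait]  node(5,5) S=276.3518 payoff=0.0000 vs cont=0.0000 → 0.0000 [wait]  ⇒ S*(5)=125.7354
t_4: node(4,0) S=84.8116 payoff=72.5484 vs cont=71.1689 → 72.5484 [stop]  node(4,1) S=110.2698 payoff=47.0902 vs cont=45.7106 → 47.0902 [stop]  node(4,2) S=143.3700 payoff=13.9900 vs cont=19.4912 → 19.4912 [wait]  node(4,3) S=186.4060 payoff=0.0000 vs cont=3.8308 → 3.8308 [wait]  node(4,4) S=242.3603 payoff=0.0000 vs cont=0.0000 → 0.0000 [wait]  ⇒ S*(4)=110.2698
t_3: node(3,0) S=96.7065 payoff=60.6535 vs cont=59.2739 → 60.6535 [stop]  node(3,1) S=125.7354 payoff=31.6246 vs cont=32.9761 → 32.9761 [wait]  node(3,2) S=163.4779 payoff=0.0000 vs cont=11.5459 → 11.5459 [wait]  node(3,3) S=212.5498 payoff=0.0000 vs cont=1.8955 → 1.8955 [wait]  ⇒ S*(3)=96.7065
t_2: node(2,0) S=110.2698 payoff=47.0902 vs cont=46.3815 → 47.0902 [stop]  node(2,1) S=143.3700 payoff=13.9900 vs cont=22.0482 → 22.0482 [wait]  node(2,2) S=186.4060 payoff=0.0000 vs cont=6.6538 → 6.6538 [wait]  ⇒ S*(2)=110.2698
t_1: node(1,0) S=125.7354 payoff=31.6246 vs cont=34.2455 → 34.2455 [wait]  node(1,1) S=163.4779 payoff=0.0000 vs cont=14.2125 → 14.2125 [wait]  ⇒ S*(1)=-
t_0: node(0,0) S=143.3700 payoff=13.9900 vs cont=24.0001 → 24.0001 [wait]  ⇒ S*(0)=-

price = 24.0001
boundary = - - 110.2698 96.7065 110.2698 125.7354 110.2698
tree:
24.0001
34.2455 14.2125
47.0902 22.0482 6.6538
60.6535 32.9761 11.5459 1.8955
72.5484 47.0902 19.4912 3.8308 0.0000
82.9803 60.6535 31.6246 7.7423 0.0000 0.0000
92.1291 72.5484 47.0902 15.6476 0.0000 0.0000 0.0000
100.1525 82.9803 60.6535 31.6246 0.0000 0.0000 0.0000 0.0000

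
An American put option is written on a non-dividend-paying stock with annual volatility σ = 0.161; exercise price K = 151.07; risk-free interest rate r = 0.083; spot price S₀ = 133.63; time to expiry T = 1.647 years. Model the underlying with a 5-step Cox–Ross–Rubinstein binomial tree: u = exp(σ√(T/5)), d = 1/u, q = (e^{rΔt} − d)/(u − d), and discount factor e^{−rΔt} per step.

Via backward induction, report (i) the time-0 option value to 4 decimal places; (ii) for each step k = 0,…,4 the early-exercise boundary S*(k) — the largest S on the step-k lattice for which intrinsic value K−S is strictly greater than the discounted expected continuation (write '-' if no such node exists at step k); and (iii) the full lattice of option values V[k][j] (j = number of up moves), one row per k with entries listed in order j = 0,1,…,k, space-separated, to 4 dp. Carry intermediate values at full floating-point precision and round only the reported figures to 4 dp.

price = 17.4400
boundary = 133.6300 121.8355 133.6300 121.8355 133.6300
tree:
17.4400
29.2345 8.1802
39.9881 17.4400 3.0259
49.7925 29.2345 7.3326 0.5943
58.7315 39.9881 17.4400 1.6360 0.0000
66.8815 49.7925 29.2345 4.5037 0.0000 0.0000

Δt=0.32940  u=1.09681  d=0.91174  q=0.62668  discount=0.97303
step 5 (expiry): payoffs max(K−S,0) = 66.8815 49.7925 29.2345 4.5037 0.0000 0.0000
step 4: (k=4,j=0): S=92.3385, (K−S)⁺=58.7315, hold=54.6571 ⇒ V=58.7315 exercise | (k=4,j=1): S=111.0819, (K−S)⁺=39.9881, hold=35.9137 ⇒ V=39.9881 exercise | (k=4,j=2): S=133.6300, (K−S)⁺=17.4400, hold=13.3657 ⇒ V=17.4400 exercise | (k=4,j=3): S=160.7550, (K−S)⁺=0.0000, hold=1.6360 ⇒ V=1.6360 continue | (k=4,j=4): S=193.3860, (K−S)⁺=0.0000, hold=0.0000 ⇒ V=0.0000 continue  boundary S*=133.6300
step 3: (k=3,j=0): S=101.2775, (K−S)⁺=49.7925, hold=45.7181 ⇒ V=49.7925 exercise | (k=3,j=1): S=121.8355, (K−S)⁺=29.2345, hold=25.1602 ⇒ V=29.2345 exercise | (k=3,j=2): S=146.5663, (K−S)⁺=4.5037, hold=7.3326 ⇒ V=7.3326 continue | (k=3,j=3): S=176.3172, (K−S)⁺=0.0000, hold=0.5943 ⇒ V=0.5943 continue  boundary S*=121.8355
step 2: (k=2,j=0): S=111.0819, (K−S)⁺=39.9881, hold=35.9137 ⇒ V=39.9881 exercise | (k=2,j=1): S=133.6300, (K−S)⁺=17.4400, hold=15.0907 ⇒ V=17.4400 exercise | (k=2,j=2): S=160.7550, (K−S)⁺=0.0000, hold=3.0259 ⇒ V=3.0259 continue  boundary S*=133.6300
step 1: (k=1,j=0): S=121.8355, (K−S)⁺=29.2345, hold=25.1602 ⇒ V=29.2345 exercise | (k=1,j=1): S=146.5663, (K−S)⁺=4.5037, hold=8.1802 ⇒ V=8.1802 continue  boundary S*=121.8355
step 0: (k=0,j=0): S=133.6300, (K−S)⁺=17.4400, hold=15.6076 ⇒ V=17.4400 exercise  boundary S*=133.6300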